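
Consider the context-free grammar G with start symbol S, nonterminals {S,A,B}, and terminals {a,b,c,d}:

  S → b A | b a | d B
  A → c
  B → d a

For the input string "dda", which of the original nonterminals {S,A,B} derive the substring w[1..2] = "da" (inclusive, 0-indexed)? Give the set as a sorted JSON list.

CNF form of G:
  S -> T0 B | T2 A | T2 T1
  A -> c
  B -> T0 T1
  T0 -> d
  T1 -> a
  T2 -> b

CYK table (by increasing span), restricted to cells inside w[1..2]:
  cell(1,1) d: {T0}  orig:{}
  cell(2,2) a: {T1}  orig:{}
  cell(1,2) da: {B}

Original NTs in T[1,2] deriving "da": ["B"]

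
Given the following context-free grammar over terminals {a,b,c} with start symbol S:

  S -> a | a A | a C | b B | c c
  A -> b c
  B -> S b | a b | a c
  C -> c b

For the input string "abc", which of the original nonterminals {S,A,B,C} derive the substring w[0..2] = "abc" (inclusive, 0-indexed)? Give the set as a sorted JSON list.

Convert to CNF:
  S -> T0 B | T1 T1 | T2 A | T2 C | a
  A -> T0 T1
  B -> S T0 | T2 T0 | T2 T1
  C -> T1 T0
  T0 -> b
  T1 -> c
  T2 -> a

Fill CYK table bottom-up (cells [i..j] with 0 ≤ i ≤ j ≤ 2 only):
  T[0,0] 'a' = {S,T2}  orig:{S}
  T[1,1] 'b' = {T0}  orig:{}
  T[2,2] 'c' = {T1}  orig:{}
  T[0,1] 'ab' = {B}
  T[1,2] 'bc' = {A}
  T[0,2] 'abc' = {S}

Original NTs in T[0,2] deriving "abc": ["S"]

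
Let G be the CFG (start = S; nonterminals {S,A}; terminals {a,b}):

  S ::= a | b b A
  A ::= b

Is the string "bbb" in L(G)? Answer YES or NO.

Convert to CNF:
  S -> T0 X1 | a
  A -> b
  T0 -> b
  X1 -> T0 A

Fill CYK table bottom-up:
  cell(0,0) b: {A,T0}  orig:{A}
  cell(1,1) b: {A,T0}  orig:{A}
  cell(2,2) b: {A,T0}  orig:{A}
  cell(0,1) bb: {X1}  orig:{}
  cell(1,2) bb: {X1}  orig:{}
  cell(0,2) bbb: {S}

S ∈ T[0,2] ⇒ YES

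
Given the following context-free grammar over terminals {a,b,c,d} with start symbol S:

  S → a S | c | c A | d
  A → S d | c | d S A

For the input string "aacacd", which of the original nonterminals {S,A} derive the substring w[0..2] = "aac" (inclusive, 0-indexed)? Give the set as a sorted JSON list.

Convert to CNF:
  S -> T1 S | T2 A | c | d
  A -> S T0 | T0 X3 | c
  T0 -> d
  T1 -> a
  T2 -> c
  X3 -> S A

CYK fill — only the sub-triangle for w[0..2]:
  T[0,0] 'a' = {T1}  orig:{}
  T[1,1] 'a' = {T1}  orig:{}
  T[2,2] 'c' = {A,S,T2}  orig:{A,S}
  T[0,1] 'aa' = ∅
  T[1,2] 'ac' = {S}
  T[0,2] 'aac' = {S}

Original NTs in T[0,2] deriving "aac": ["S"]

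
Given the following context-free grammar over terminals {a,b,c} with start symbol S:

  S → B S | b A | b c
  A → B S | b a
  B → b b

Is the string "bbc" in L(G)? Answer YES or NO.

CNF form of G:
  S -> B S | T0 A | T0 T2
  A -> B S | T0 T1
  B -> T0 T0
  T0 -> b
  T1 -> a
  T2 -> c

CYK table (by increasing span):
  T[0,0] 'b' = {T0}  orig:{}
  T[1,1] 'b' = {T0}  orig:{}
  T[2,2] 'c' = {T2}  orig:{}
  T[0,1] 'bb' = {B}
  T[1,2] 'bc' = {S}
  T[0,2] 'bbc' = ∅

S ∉ T[0,2] ⇒ NO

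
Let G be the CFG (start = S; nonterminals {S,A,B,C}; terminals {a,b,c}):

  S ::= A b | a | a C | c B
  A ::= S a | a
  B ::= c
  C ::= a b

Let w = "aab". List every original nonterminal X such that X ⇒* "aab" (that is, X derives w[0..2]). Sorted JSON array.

Convert to CNF:
  S -> A T1 | T0 C | T2 B | a
  A -> S T0 | a
  B -> c
  C -> T0 T1
  T0 -> a
  T1 -> b
  T2 -> c

Fill CYK table bottom-up — only the sub-triangle for w[0..2]:
  [0..0]={A,S,T0}  "a"  orig:{A,S}
  [1..1]={A,S,T0}  "a"  orig:{A,S}
  [2..2]={T1}  "b"  orig:{}
  [0..1]={A}  "aa"
  [1..2]={C,S}  "ab"
  [0..2]={S}  "aab"

Original NTs in T[0,2] deriving "aab": ["S"]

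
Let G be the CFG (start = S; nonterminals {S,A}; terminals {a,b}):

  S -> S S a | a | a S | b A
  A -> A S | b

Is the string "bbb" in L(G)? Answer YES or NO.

Convert to CNF:
  S -> S X2 | T0 S | T1 A | a
  A -> A S | b
  T0 -> a
  T1 -> b
  X2 -> S T0

CYK table (by increasing span):
  T[0,0] 'b' = {A,T1}  orig:{A}
  T[1,1] 'b' = {A,T1}  orig:{A}
  T[2,2] 'b' = {A,T1}  orig:{A}
  T[0,1] 'bb' = {S}
  T[1,2] 'bb' = {S}
  T[0,2] 'bbb' = {A}

S ∉ T[0,2] ⇒ NO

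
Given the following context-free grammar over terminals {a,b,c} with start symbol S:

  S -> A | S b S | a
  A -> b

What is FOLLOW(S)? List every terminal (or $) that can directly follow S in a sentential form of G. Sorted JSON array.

FIRST iteration:
round 1:
  A via A→b: +{b}
  S via S→A: +{b}
  S via S→a: +{a}
  S: {a,b}  A: {b}
round 2: done
  S: {a,b}  A: {b}

Compute FOLLOW by fixpoint:
FOLLOW(S) := {$}
round 1:
  S→A: FOLLOW(A) ⊇ FOLLOW(S) ⊇ {$}; new: +{$}
  S→S b S: FOLLOW(S) ⊇ FIRST(b) = {b}; new: +{b}
  S: {$,b}  A: {$}
round 2:
  S→A: FOLLOW(A) ⊇ FOLLOW(S) ⊇ {$,b}; new: +{b}
  S: {$,b}  A: {$,b}
round 3: (stable)
  S: {$,b}  A: {$,b}

FOLLOW(S) = ["$", "b"]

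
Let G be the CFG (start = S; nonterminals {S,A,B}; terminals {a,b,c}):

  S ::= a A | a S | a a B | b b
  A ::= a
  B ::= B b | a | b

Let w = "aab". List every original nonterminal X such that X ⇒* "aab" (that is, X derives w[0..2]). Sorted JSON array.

Convert to CNF:
  S -> T0 T0 | T1 A | T1 S | T1 X2
  A -> a
  B -> B T0 | a | b
  T0 -> b
  T1 -> a
  X2 -> T1 B

CYK fill — only the sub-triangle for w[0..2]:
  cell(0,0) a: {A,B,T1}  orig:{A,B}
  cell(1,1) a: {A,B,T1}  orig:{A,B}
  cell(2,2) b: {B,T0}  orig:{B}
  cell(0,1) aa: {S,X2}  orig:{S}
  cell(1,2) ab: {B,X2}  orig:{B}
  cell(0,2) aab: {S,X2}  orig:{S}

Original NTs in T[0,2] deriving "aab": ["S"]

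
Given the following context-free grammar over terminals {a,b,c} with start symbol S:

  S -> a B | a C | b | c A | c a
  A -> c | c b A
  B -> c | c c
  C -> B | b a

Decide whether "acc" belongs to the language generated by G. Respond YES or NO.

CNF form of G:
  S -> T0 A | T0 T2 | T2 B | T2 C | b
  A -> T0 X3 | c
  B -> T0 T0 | c
  C -> T0 T0 | T1 T2 | c
  T0 -> c
  T1 -> b
  T2 -> a
  X3 -> T1 A

CYK fill:
  cell(0,0) a: {T2}  orig:{}
  cell(1,1) c: {A,B,C,T0}  orig:{A,B,C}
  cell(2,2) c: {A,B,C,T0}  orig:{A,B,C}
  cell(0,1) ac: {S}
  cell(1,2) cc: {B,C,S}
  cell(0,2) acc: {S}

S ∈ T[0,2] ⇒ YES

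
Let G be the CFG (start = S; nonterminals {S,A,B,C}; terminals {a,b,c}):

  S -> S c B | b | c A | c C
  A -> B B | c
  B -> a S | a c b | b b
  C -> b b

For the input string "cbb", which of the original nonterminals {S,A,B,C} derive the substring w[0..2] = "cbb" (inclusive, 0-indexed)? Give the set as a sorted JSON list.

CNF form of G:
  S -> S X4 | T1 A | T1 C | b
  A -> B B | c
  B -> T0 S | T0 X3 | T2 T2
  C -> T2 T2
  T0 -> a
  T1 -> c
  T2 -> b
  X3 -> T1 T2
  X4 -> T1 B

CYK fill (cells [i..j] with 0 ≤ i ≤ j ≤ 2 only):
  T[0,0] 'c' = {A,T1}  orig:{A}
  T[1,1] 'b' = {S,T2}  orig:{S}
  T[2,2] 'b' = {S,T2}  orig:{S}
  T[0,1] 'cb' = {X3}  orig:{}
  T[1,2] 'bb' = {B,C}
  T[0,2] 'cbb' = {S,X4}  orig:{S}

Original NTs in T[0,2] deriving "cbb": ["S"]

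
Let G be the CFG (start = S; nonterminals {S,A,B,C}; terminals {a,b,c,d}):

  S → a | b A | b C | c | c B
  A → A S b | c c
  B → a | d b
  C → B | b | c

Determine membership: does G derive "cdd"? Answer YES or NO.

Convert to CNF:
  S -> T0 A | T0 C | T1 B | a | c
  A -> A X3 | T1 T1
  B -> T2 T0 | a
  C -> T2 T0 | a | b | c
  T0 -> b
  T1 -> c
  T2 -> d
  X3 -> S T0

Fill CYK table bottom-up:
  cell(0,0) c: {C,S,T1}  orig:{C,S}
  cell(1,1) d: {T2}  orig:{}
  cell(2,2) d: {T2}  orig:{}
  cell(0,1) cd: ∅
  cell(1,2) dd: ∅
  cell(0,2) cdd: ∅

S ∉ T[0,2] ⇒ NO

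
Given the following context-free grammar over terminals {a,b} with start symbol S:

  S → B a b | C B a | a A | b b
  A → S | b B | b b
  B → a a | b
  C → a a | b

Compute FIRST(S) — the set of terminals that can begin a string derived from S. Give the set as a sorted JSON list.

FIRST sets, iterate to fixpoint:
pass 1:
  A via A→b B: +{b}
  B via B→a a: +{a}
  B via B→b: +{b}
  C via C→a a: +{a}
  C via C→b: +{b}
  S via S→B a b: +{a,b}
  FIRST(S)={a,b}  FIRST(A)={b}  FIRST(B)={a,b}  FIRST(C)={a,b}
pass 2:
  A via A→S: +{a}
  FIRST(S)={a,b}  FIRST(A)={a,b}  FIRST(B)={a,b}  FIRST(C)={a,b}
pass 3: (no change)
  FIRST(S)={a,b}  FIRST(A)={a,b}  FIRST(B)={a,b}  FIRST(C)={a,b}

FIRST(S) = ["a", "b"]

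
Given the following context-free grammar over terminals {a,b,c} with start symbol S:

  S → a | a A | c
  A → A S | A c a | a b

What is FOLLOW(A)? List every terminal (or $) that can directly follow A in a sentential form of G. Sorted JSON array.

Compute FIRST by fixpoint:
round 1:
  A via A→a b: +{a}
  S via S→a: +{a}
  S via S→c: +{c}
  S: {a,c}  A: {a}
round 2: done
  S: {a,c}  A: {a}

FOLLOW sets:
FOLLOW(S) := {$}
pass 1:
  A→A S: FOLLOW(A) ⊇ FIRST(S) = {a,c}; new: +{a,c}
  A→A S: FOLLOW(S) ⊇ FOLLOW(A) ⊇ {a,c}; new: +{a,c}
  S→a A: FOLLOW(A) ⊇ FOLLOW(S) ⊇ {$,a,c}; new: +{$}
  S: {$,a,c}  A: {$,a,c}
pass 2: done
  S: {$,a,c}  A: {$,a,c}

FOLLOW(A) = ["$", "a", "c"]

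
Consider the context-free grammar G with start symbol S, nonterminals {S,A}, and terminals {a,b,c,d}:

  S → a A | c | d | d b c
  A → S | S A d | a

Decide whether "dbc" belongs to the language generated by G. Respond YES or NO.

CNF form of G:
  S -> T0 X6 | T1 A | c | d
  A -> S X4 | T0 X5 | T1 A | a | c | d
  T0 -> d
  T1 -> a
  T2 -> b
  T3 -> c
  X4 -> A T0
  X5 -> T2 T3
  X6 -> T2 T3

CYK fill:
  [0..0]={A,S,T0}  "d"  orig:{A,S}
  [1..1]={T2}  "b"  orig:{}
  [2..2]={A,S,T3}  "c"  orig:{A,S}
  [0..1]=∅  "db"
  [1..2]={X5,X6}  "bc"  orig:{}
  [0..2]={A,S}  "dbc"

S ∈ T[0,2] ⇒ YES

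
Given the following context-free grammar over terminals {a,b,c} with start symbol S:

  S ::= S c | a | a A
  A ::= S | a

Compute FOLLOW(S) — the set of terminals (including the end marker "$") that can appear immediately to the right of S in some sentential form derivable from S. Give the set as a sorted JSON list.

FIRST sets, iterate to fixpoint:
[1]
  A via A→a: +{a}
  S via S→a: +{a}
  FIRST(S)={a}  FIRST(A)={a}
[2] (no change)
  FIRST(S)={a}  FIRST(A)={a}

FOLLOW sets:
seed FOLLOW(S) with $
round 1:
  S→S c: FOLLOW(S) ⊇ FIRST(c) = {c}; new: +{c}
  S→a A: FOLLOW(A) ⊇ FOLLOW(S) ⊇ {$,c}; new: +{$,c}
  FOLLOW[S]={$,c}  FOLLOW[A]={$,c}
round 2: — fixpoint
  FOLLOW[S]={$,c}  FOLLOW[A]={$,c}

FOLLOW(S) = ["$", "c"]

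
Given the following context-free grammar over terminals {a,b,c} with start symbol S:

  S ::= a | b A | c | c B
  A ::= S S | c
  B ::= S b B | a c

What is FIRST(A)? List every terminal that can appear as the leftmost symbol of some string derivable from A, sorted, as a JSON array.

Compute FIRST by fixpoint:
round 1:
  A via A→c: +{c}
  B via B→a c: +{a}
  S via S→a: +{a}
  S via S→b A: +{b}
  S via S→c: +{c}
  S: {a,b,c}  A: {c}  B: {a}
round 2:
  A via A→S S: +{a,b}
  B via B→S b B: +{b,c}
  S: {a,b,c}  A: {a,b,c}  B: {a,b,c}
round 3: (no change)
  S: {a,b,c}  A: {a,b,c}  B: {a,b,c}

FIRST(A) = ["a", "b", "c"]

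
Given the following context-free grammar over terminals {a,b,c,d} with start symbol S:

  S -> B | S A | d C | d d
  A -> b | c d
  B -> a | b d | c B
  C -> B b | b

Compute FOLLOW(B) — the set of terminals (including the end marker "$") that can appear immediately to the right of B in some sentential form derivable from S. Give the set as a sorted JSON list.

FIRST iteration:
pass 1:
  A via A→b: +{b}
  A via A→c d: +{c}
  B via B→a: +{a}
  B via B→b d: +{b}
  B via B→c B: +{c}
  C via C→B b: +{a,b,c}
  S via S→B: +{a,b,c}
  S via S→d C: +{d}
  FIRST[S]={a,b,c,d}  FIRST[A]={b,c}  FIRST[B]={a,b,c}  FIRST[C]={a,b,c}
pass 2: done
  FIRST[S]={a,b,c,d}  FIRST[A]={b,c}  FIRST[B]={a,b,c}  FIRST[C]={a,b,c}

FOLLOW sets:
seed FOLLOW(S) with $
[1]
  C→B b: FOLLOW(B) ⊇ FIRST(b) = {b}; new: +{b}
  S→B: FOLLOW(B) ⊇ FOLLOW(S) ⊇ {$}; new: +{$}
  S→S A: FOLLOW(S) ⊇ FIRST(A) = {b,c}; new: +{b,c}
  S→S A: FOLLOW(A) ⊇ FOLLOW(S) ⊇ {$,b,c}; new: +{$,b,c}
  S→d C: FOLLOW(C) ⊇ FOLLOW(S) ⊇ {$,b,c}; new: +{$,b,c}
  S: {$,b,c}  A: {$,b,c}  B: {$,b}  C: {$,b,c}
[2]
  S→B: FOLLOW(B) ⊇ FOLLOW(S) ⊇ {$,b,c}; new: +{c}
  S: {$,b,c}  A: {$,b,c}  B: {$,b,c}  C: {$,b,c}
[3] (stable)
  S: {$,b,c}  A: {$,b,c}  B: {$,b,c}  C: {$,b,c}

FOLLOW(B) = ["$", "b", "c"]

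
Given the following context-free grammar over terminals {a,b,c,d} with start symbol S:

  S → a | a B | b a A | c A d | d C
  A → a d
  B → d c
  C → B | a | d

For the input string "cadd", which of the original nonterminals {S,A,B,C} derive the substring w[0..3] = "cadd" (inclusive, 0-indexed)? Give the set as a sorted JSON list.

CNF form of G:
  S -> T0 B | T1 C | T2 X5 | T3 X4 | a
  A -> T0 T1
  B -> T1 T2
  C -> T1 T2 | a | d
  T0 -> a
  T1 -> d
  T2 -> c
  T3 -> b
  X4 -> T0 A
  X5 -> A T1

CYK table (by increasing span) — only the sub-triangle for w[0..3]:
  cell(0,0) c: {T2}  orig:{}
  cell(1,1) a: {C,S,T0}  orig:{C,S}
  cell(2,2) d: {C,T1}  orig:{C}
  cell(3,3) d: {C,T1}  orig:{C}
  cell(0,1) ca: ∅
  cell(1,2) ad: {A}
  cell(2,3) dd: {S}
  cell(0,2) cad: ∅
  cell(1,3) add: {X5}  orig:{}
  cell(0,3) cadd: {S}

Original NTs in T[0,3] deriving "cadd": ["S"]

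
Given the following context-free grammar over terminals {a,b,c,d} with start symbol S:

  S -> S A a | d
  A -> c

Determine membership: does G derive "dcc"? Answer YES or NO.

CNF form of G:
  S -> S X1 | d
  A -> c
  T0 -> a
  X1 -> A T0

Fill CYK table bottom-up:
  cell(0,0) d: {S}
  cell(1,1) c: {A}
  cell(2,2) c: {A}
  cell(0,1) dc: ∅
  cell(1,2) cc: ∅
  cell(0,2) dcc: ∅

S ∉ T[0,2] ⇒ NO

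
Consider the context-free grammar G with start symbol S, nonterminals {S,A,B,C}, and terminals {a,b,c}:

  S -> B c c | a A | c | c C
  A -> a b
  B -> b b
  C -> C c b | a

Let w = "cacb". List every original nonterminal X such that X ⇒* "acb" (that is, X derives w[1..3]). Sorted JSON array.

Convert to CNF:
  S -> B X4 | T0 A | T2 C | c
  A -> T0 T1
  B -> T1 T1
  C -> C X3 | a
  T0 -> a
  T1 -> b
  T2 -> c
  X3 -> T2 T1
  X4 -> T2 T2

CYK table (by increasing span) — only the sub-triangle for w[1..3]:
  T[1,1] 'a' = {C,T0}  orig:{C}
  T[2,2] 'c' = {S,T2}  orig:{S}
  T[3,3] 'b' = {T1}  orig:{}
  T[1,2] 'ac' = ∅
  T[2,3] 'cb' = {X3}  orig:{}
  T[1,3] 'acb' = {C}

Original NTs in T[1,3] deriving "acb": ["C"]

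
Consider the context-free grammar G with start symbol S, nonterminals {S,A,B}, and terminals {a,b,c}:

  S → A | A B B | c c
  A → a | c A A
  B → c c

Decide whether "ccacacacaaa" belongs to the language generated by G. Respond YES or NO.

CNF form of G:
  S -> A X2 | T0 T0 | T0 X3 | a
  A -> T0 X1 | a
  B -> T0 T0
  T0 -> c
  X1 -> A A
  X2 -> B B
  X3 -> A A

CYK fill:
  [0..0]={T0}  "c"  orig:{}
  [1..1]={T0}  "c"  orig:{}
  [2..2]={A,S}  "a"
  [3..3]={T0}  "c"  orig:{}
  [4..4]={A,S}  "a"
  [5..5]={T0}  "c"  orig:{}
  [6..6]={A,S}  "a"
  [7..7]={T0}  "c"  orig:{}
  [8..8]={A,S}  "a"
  [9..9]={A,S}  "a"
  [10..10]={A,S}  "a"
  [0..1]={B,S}  "cc"
  [1..2]=∅  "ca"
  [2..3]=∅  "ac"
  [3..4]=∅  "ca"
  [4..5]=∅  "ac"
  [5..6]=∅  "ca"
  [6..7]=∅  "ac"
  [7..8]=∅  "ca"
  [8..9]={X1,X3}  "aa"  orig:{}
  [9..10]={X1,X3}  "aa"  orig:{}
  [0..2]=∅  "cca"
  [1..3]=∅  "cac"
  [2..4]=∅  "aca"
  [3..5]=∅  "cac"
  [4..6]=∅  "aca"
  [5..7]=∅  "cac"
  [6..8]=∅  "aca"
  [7..9]={A,S}  "caa"
  [8..10]=∅  "aaa"
  [0..3]=∅  "ccac"
  [1..4]=∅  "caca"
  [2..5]=∅  "acac"
  [3..6]=∅  "caca"
  [4..7]=∅  "acac"
  [5..8]=∅  "caca"
  [6..9]={X1,X3}  "acaa"  orig:{}
  [7..10]={X1,X3}  "caaa"  orig:{}
  [0..4]=∅  "ccaca"
  [1..5]=∅  "cacac"
  [2..6]=∅  "acaca"
  [3..7]=∅  "cacac"
  [4..8]=∅  "acaca"
  [5..9]={A,S}  "cacaa"
  [6..10]=∅  "acaaa"
  [0..5]=∅  "ccacac"
  [1..6]=∅  "cacaca"
  [2..7]=∅  "acacac"
  [3..8]=∅  "cacaca"
  [4..9]={X1,X3}  "acacaa"  orig:{}
  [5..10]={X1,X3}  "cacaaa"  orig:{}
  [0..6]=∅  "ccacaca"
  [1..7]=∅  "cacacac"
  [2..8]=∅  "acacaca"
  [3..9]={A,S}  "cacacaa"
  [4..10]=∅  "acacaaa"
  [0..7]=∅  "ccacacac"
  [1..8]=∅  "cacacaca"
  [2..9]={X1,X3}  "acacacaa"  orig:{}
  [3..10]={X1,X3}  "cacacaaa"  orig:{}
  [0..8]=∅  "ccacacaca"
  [1..9]={A,S}  "cacacacaa"
  [2..10]=∅  "acacacaaa"
  [0..9]=∅  "ccacacacaa"
  [1..10]={X1,X3}  "cacacacaaa"  orig:{}
  [0..10]={A,S}  "ccacacacaaa"

S ∈ T[0,10] ⇒ YES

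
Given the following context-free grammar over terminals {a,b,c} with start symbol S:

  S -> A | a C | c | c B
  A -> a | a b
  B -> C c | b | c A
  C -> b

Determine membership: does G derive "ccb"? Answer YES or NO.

Convert to CNF:
  S -> T0 C | T0 T1 | T2 B | a | c
  A -> T0 T1 | a
  B -> C T2 | T2 A | b
  C -> b
  T0 -> a
  T1 -> b
  T2 -> c

CYK fill:
  cell(0,0) c: {S,T2}  orig:{S}
  cell(1,1) c: {S,T2}  orig:{S}
  cell(2,2) b: {B,C,T1}  orig:{B,C}
  cell(0,1) cc: ∅
  cell(1,2) cb: {S}
  cell(0,2) ccb: ∅

S ∉ T[0,2] ⇒ NO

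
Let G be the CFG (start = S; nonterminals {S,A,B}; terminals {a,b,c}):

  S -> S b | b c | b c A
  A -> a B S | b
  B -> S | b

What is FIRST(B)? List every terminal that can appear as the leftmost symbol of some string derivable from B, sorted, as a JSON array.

FIRST iteration:
iter 1:
  A via A→a B S: +{a}
  A via A→b: +{b}
  B via B→b: +{b}
  S via S→b c: +{b}
  FIRST[S]={b}  FIRST[A]={a,b}  FIRST[B]={b}
iter 2: (stable)
  FIRST[S]={b}  FIRST[A]={a,b}  FIRST[B]={b}

FIRST(B) = ["b"]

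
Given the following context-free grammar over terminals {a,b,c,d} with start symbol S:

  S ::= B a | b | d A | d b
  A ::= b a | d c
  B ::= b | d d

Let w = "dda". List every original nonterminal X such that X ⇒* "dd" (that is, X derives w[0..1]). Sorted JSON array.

CNF form of G:
  S -> B T1 | T2 A | T2 T0 | b
  A -> T0 T1 | T2 T3
  B -> T2 T2 | b
  T0 -> b
  T1 -> a
  T2 -> d
  T3 -> c

Fill CYK table bottom-up, restricted to cells inside w[0..1]:
  T[0,0] 'd' = {T2}  orig:{}
  T[1,1] 'd' = {T2}  orig:{}
  T[0,1] 'dd' = {B}

Original NTs in T[0,1] deriving "dd": ["B"]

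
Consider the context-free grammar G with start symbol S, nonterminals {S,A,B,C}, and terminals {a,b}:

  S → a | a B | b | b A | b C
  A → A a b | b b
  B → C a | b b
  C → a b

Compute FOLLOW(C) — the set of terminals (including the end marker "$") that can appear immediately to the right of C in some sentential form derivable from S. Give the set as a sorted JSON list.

FIRST sets, iterate to fixpoint:
round 1:
  A via A→b b: +{b}
  B via B→b b: +{b}
  C via C→a b: +{a}
  S via S→a: +{a}
  S via S→b: +{b}
  FIRST(S)={a,b}  FIRST(A)={b}  FIRST(B)={b}  FIRST(C)={a}
round 2:
  B via B→C a: +{a}
  FIRST(S)={a,b}  FIRST(A)={b}  FIRST(B)={a,b}  FIRST(C)={a}
round 3: — fixpoint
  FIRST(S)={a,b}  FIRST(A)={b}  FIRST(B)={a,b}  FIRST(C)={a}

Compute FOLLOW by fixpoint:
seed FOLLOW(S) with $
round 1:
  A→A a b: FOLLOW(A) ⊇ FIRST(a) = {a}; new: +{a}
  B→C a: FOLLOW(C) ⊇ FIRST(a) = {a}; new: +{a}
  S→a B: FOLLOW(B) ⊇ FOLLOW(S) ⊇ {$}; new: +{$}
  S→b A: FOLLOW(A) ⊇ FOLLOW(S) ⊇ {$}; new: +{$}
  S→b C: FOLLOW(C) ⊇ FOLLOW(S) ⊇ {$}; new: +{$}
  FOLLOW[S]={$}  FOLLOW[A]={$,a}  FOLLOW[B]={$}  FOLLOW[C]={$,a}
round 2: (no change)
  FOLLOW[S]={$}  FOLLOW[A]={$,a}  FOLLOW[B]={$}  FOLLOW[C]={$,a}

FOLLOW(C) = ["$", "a"]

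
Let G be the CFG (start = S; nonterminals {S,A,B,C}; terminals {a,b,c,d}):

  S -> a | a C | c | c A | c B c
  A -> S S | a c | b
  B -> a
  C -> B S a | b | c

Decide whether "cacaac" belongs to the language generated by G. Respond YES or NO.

CNF form of G:
  S -> T0 C | T1 A | T1 X3 | a | c
  A -> S S | T0 T1 | b
  B -> a
  C -> B X2 | b | c
  T0 -> a
  T1 -> c
  X2 -> S T0
  X3 -> B T1

Fill CYK table bottom-up:
  T[0,0] 'c' = {C,S,T1}  orig:{C,S}
  T[1,1] 'a' = {B,S,T0}  orig:{B,S}
  T[2,2] 'c' = {C,S,T1}  orig:{C,S}
  T[3,3] 'a' = {B,S,T0}  orig:{B,S}
  T[4,4] 'a' = {B,S,T0}  orig:{B,S}
  T[5,5] 'c' = {C,S,T1}  orig:{C,S}
  T[0,1] 'ca' = {A,X2}  orig:{A}
  T[1,2] 'ac' = {A,S,X3}  orig:{A,S}
  T[2,3] 'ca' = {A,X2}  orig:{A}
  T[3,4] 'aa' = {A,X2}  orig:{A}
  T[4,5] 'ac' = {A,S,X3}  orig:{A,S}
  T[0,2] 'cac' = {A,S}
  T[1,3] 'aca' = {A,C,X2}  orig:{A,C}
  T[2,4] 'caa' = {S}
  T[3,5] 'aac' = {A}
  T[0,3] 'caca' = {A,S,X2}  orig:{A,S}
  T[1,4] 'acaa' = {A}
  T[2,5] 'caac' = {A,S}
  T[0,4] 'cacaa' = {A,S,X2}  orig:{A,S}
  T[1,5] 'acaac' = {A}
  T[0,5] 'cacaac' = {A,S}

S ∈ T[0,5] ⇒ YES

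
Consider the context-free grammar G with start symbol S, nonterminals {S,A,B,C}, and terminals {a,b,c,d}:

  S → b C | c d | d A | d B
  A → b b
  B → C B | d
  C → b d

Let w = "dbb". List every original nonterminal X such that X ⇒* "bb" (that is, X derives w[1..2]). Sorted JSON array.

Convert to CNF:
  S -> T0 C | T1 A | T1 B | T2 T1
  A -> T0 T0
  B -> C B | d
  C -> T0 T1
  T0 -> b
  T1 -> d
  T2 -> c

Fill CYK table bottom-up (cells [i..j] with 1 ≤ i ≤ j ≤ 2 only):
  T[1,1] 'b' = {T0}  orig:{}
  T[2,2] 'b' = {T0}  orig:{}
  T[1,2] 'bb' = {A}

Original NTs in T[1,2] deriving "bb": ["A"]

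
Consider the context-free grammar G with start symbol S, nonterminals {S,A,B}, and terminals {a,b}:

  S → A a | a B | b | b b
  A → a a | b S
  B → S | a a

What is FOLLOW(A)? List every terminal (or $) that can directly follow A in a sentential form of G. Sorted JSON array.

FIRST iteration:
pass 1:
  A via A→a a: +{a}
  A via A→b S: +{b}
  B via B→a a: +{a}
  S via S→A a: +{a,b}
  FIRST(S)={a,b}  FIRST(A)={a,b}  FIRST(B)={a}
pass 2:
  B via B→S: +{b}
  FIRST(S)={a,b}  FIRST(A)={a,b}  FIRST(B)={a,b}
pass 3: (no change)
  FIRST(S)={a,b}  FIRST(A)={a,b}  FIRST(B)={a,b}

FOLLOW sets:
FOLLOW(S) := {$}
[1]
  S→A a: FOLLOW(A) ⊇ FIRST(a) = {a}; new: +{a}
  S→a B: FOLLOW(B) ⊇ FOLLOW(S) ⊇ {$}; new: +{$}
  FOLLOW(S)={$}  FOLLOW(A)={a}  FOLLOW(B)={$}
[2]
  A→b S: FOLLOW(S) ⊇ FOLLOW(A) ⊇ {a}; new: +{a}
  S→a B: FOLLOW(B) ⊇ FOLLOW(S) ⊇ {$,a}; new: +{a}
  FOLLOW(S)={$,a}  FOLLOW(A)={a}  FOLLOW(B)={$,a}
[3] — fixpoint
  FOLLOW(S)={$,a}  FOLLOW(A)={a}  FOLLOW(B)={$,a}

FOLLOW(A) = ["a"]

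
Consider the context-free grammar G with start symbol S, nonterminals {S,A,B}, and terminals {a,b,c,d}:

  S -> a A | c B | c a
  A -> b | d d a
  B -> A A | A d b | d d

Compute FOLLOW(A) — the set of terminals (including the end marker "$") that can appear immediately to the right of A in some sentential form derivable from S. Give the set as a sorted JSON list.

FIRST iteration:
[1]
  A via A→b: +{b}
  A via A→d d a: +{d}
  B via B→A A: +{b,d}
  S via S→a A: +{a}
  S via S→c B: +{c}
  FIRST[S]={a,c}  FIRST[A]={b,d}  FIRST[B]={b,d}
[2] — fixpoint
  FIRST[S]={a,c}  FIRST[A]={b,d}  FIRST[B]={b,d}

FOLLOW sets:
initialize: $ ∈ FOLLOW(S)
[1]
  B→A A: FOLLOW(A) ⊇ FIRST(A) = {b,d}; new: +{b,d}
  S→a A: FOLLOW(A) ⊇ FOLLOW(S) ⊇ {$}; new: +{$}
  S→c B: FOLLOW(B) ⊇ FOLLOW(S) ⊇ {$}; new: +{$}
  S: {$}  A: {$,b,d}  B: {$}
[2] (no change)
  S: {$}  A: {$,b,d}  B: {$}

FOLLOW(A) = ["$", "b", "d"]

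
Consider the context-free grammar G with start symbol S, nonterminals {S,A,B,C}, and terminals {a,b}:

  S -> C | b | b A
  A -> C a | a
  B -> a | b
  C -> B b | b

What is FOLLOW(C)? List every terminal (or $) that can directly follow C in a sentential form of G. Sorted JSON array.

FIRST iteration:
iter 1:
  A via A→a: +{a}
  B via B→a: +{a}
  B via B→b: +{b}
  C via C→B b: +{a,b}
  S via S→C: +{a,b}
  S: {a,b}  A: {a}  B: {a,b}  C: {a,b}
iter 2:
  A via A→C a: +{b}
  S: {a,b}  A: {a,b}  B: {a,b}  C: {a,b}
iter 3: (no change)
  S: {a,b}  A: {a,b}  B: {a,b}  C: {a,b}

Compute FOLLOW by fixpoint:
seed FOLLOW(S) with $
iter 1:
  A→C a: FOLLOW(C) ⊇ FIRST(a) = {a}; new: +{a}
  C→B b: FOLLOW(B) ⊇ FIRST(b) = {b}; new: +{b}
  S→C: FOLLOW(C) ⊇ FOLLOW(S) ⊇ {$}; new: +{$}
  S→b A: FOLLOW(A) ⊇ FOLLOW(S) ⊇ {$}; new: +{$}
  FOLLOW[S]={$}  FOLLOW[A]={$}  FOLLOW[B]={b}  FOLLOW[C]={$,a}
iter 2: (stable)
  FOLLOW[S]={$}  FOLLOW[A]={$}  FOLLOW[B]={b}  FOLLOW[C]={$,a}

FOLLOW(C) = ["$", "a"]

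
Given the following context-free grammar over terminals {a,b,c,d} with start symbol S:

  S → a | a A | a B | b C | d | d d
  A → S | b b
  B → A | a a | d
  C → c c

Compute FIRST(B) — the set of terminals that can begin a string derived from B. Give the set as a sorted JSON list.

FIRST iteration:
iter 1:
  A via A→b b: +{b}
  B via B→A: +{b}
  B via B→a a: +{a}
  B via B→d: +{d}
  C via C→c c: +{c}
  S via S→a: +{a}
  S via S→b C: +{b}
  S via S→d: +{d}
  FIRST[S]={a,b,d}  FIRST[A]={b}  FIRST[B]={a,b,d}  FIRST[C]={c}
iter 2:
  A via A→S: +{a,d}
  FIRST[S]={a,b,d}  FIRST[A]={a,b,d}  FIRST[B]={a,b,d}  FIRST[C]={c}
iter 3: (no change)
  FIRST[S]={a,b,d}  FIRST[A]={a,b,d}  FIRST[B]={a,b,d}  FIRST[C]={c}

FIRST(B) = ["a", "b", "d"]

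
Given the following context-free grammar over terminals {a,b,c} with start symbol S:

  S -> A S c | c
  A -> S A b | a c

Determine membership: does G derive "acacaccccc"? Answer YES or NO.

Convert to CNF:
  S -> A X4 | c
  A -> S X3 | T1 T2
  T0 -> b
  T1 -> a
  T2 -> c
  X3 -> A T0
  X4 -> S T2

CYK table (by increasing span):
  cell(0,0) a: {T1}  orig:{}
  cell(1,1) c: {S,T2}  orig:{S}
  cell(2,2) a: {T1}  orig:{}
  cell(3,3) c: {S,T2}  orig:{S}
  cell(4,4) a: {T1}  orig:{}
  cell(5,5) c: {S,T2}  orig:{S}
  cell(6,6) c: {S,T2}  orig:{S}
  cell(7,7) c: {S,T2}  orig:{S}
  cell(8,8) c: {S,T2}  orig:{S}
  cell(9,9) c: {S,T2}  orig:{S}
  cell(0,1) ac: {A}
  cell(1,2) ca: ∅
  cell(2,3) ac: {A}
  cell(3,4) ca: ∅
  cell(4,5) ac: {A}
  cell(5,6) cc: {X4}  orig:{}
  cell(6,7) cc: {X4}  orig:{}
  cell(7,8) cc: {X4}  orig:{}
  cell(8,9) cc: {X4}  orig:{}
  cell(0,2) aca: ∅
  cell(1,3) cac: ∅
  cell(2,4) aca: ∅
  cell(3,5) cac: ∅
  cell(4,6) acc: ∅
  cell(5,7) ccc: ∅
  cell(6,8) ccc: ∅
  cell(7,9) ccc: ∅
  cell(0,3) acac: ∅
  cell(1,4) caca: ∅
  cell(2,5) acac: ∅
  cell(3,6) cacc: ∅
  cell(4,7) accc: {S}
  cell(5,8) cccc: ∅
  cell(6,9) cccc: ∅
  cell(0,4) acaca: ∅
  cell(1,5) cacac: ∅
  cell(2,6) acacc: ∅
  cell(3,7) caccc: ∅
  cell(4,8) acccc: {X4}  orig:{}
  cell(5,9) ccccc: ∅
  cell(0,5) acacac: ∅
  cell(1,6) cacacc: ∅
  cell(2,7) acaccc: ∅
  cell(3,8) cacccc: ∅
  cell(4,9) accccc: ∅
  cell(0,6) acacacc: ∅
  cell(1,7) cacaccc: ∅
  cell(2,8) acacccc: {S}
  cell(3,9) caccccc: ∅
  cell(0,7) acacaccc: ∅
  cell(1,8) cacacccc: ∅
  cell(2,9) acaccccc: {X4}  orig:{}
  cell(0,8) acacacccc: ∅
  cell(1,9) cacaccccc: ∅
  cell(0,9) acacaccccc: {S}

S ∈ T[0,9] ⇒ YES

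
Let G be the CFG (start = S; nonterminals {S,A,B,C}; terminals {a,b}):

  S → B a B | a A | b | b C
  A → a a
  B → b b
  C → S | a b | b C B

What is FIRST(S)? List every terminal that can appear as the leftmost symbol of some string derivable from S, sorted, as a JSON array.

FIRST sets, iterate to fixpoint:
pass 1:
  A via A→a a: +{a}
  B via B→b b: +{b}
  C via C→a b: +{a}
  C via C→b C B: +{b}
  S via S→B a B: +{b}
  S via S→a A: +{a}
  FIRST(S)={a,b}  FIRST(A)={a}  FIRST(B)={b}  FIRST(C)={a,b}
pass 2: done
  FIRST(S)={a,b}  FIRST(A)={a}  FIRST(B)={b}  FIRST(C)={a,b}

FIRST(S) = ["a", "b"]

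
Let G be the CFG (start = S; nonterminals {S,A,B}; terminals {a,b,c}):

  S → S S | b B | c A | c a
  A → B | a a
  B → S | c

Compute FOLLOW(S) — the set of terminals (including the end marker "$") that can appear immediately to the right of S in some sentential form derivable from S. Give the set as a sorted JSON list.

Compute FIRST by fixpoint:
pass 1:
  A via A→a a: +{a}
  B via B→c: +{c}
  S via S→b B: +{b}
  S via S→c A: +{c}
  FIRST(S)={b,c}  FIRST(A)={a}  FIRST(B)={c}
pass 2:
  A via A→B: +{c}
  B via B→S: +{b}
  FIRST(S)={b,c}  FIRST(A)={a,c}  FIRST(B)={b,c}
pass 3:
  A via A→B: +{b}
  FIRST(S)={b,c}  FIRST(A)={a,b,c}  FIRST(B)={b,c}
pass 4: (stable)
  FIRST(S)={b,c}  FIRST(A)={a,b,c}  FIRST(B)={b,c}

FOLLOW sets:
FOLLOW(S) := {$}
iter 1:
  S→S S: FOLLOW(S) ⊇ FIRST(S) = {b,c}; new: +{b,c}
  S→b B: FOLLOW(B) ⊇ FOLLOW(S) ⊇ {$,b,c}; new: +{$,b,c}
  S→c A: FOLLOW(A) ⊇ FOLLOW(S) ⊇ {$,b,c}; new: +{$,b,c}
  FOLLOW(S)={$,b,c}  FOLLOW(A)={$,b,c}  FOLLOW(B)={$,b,c}
iter 2: done
  FOLLOW(S)={$,b,c}  FOLLOW(A)={$,b,c}  FOLLOW(B)={$,b,c}

FOLLOW(S) = ["$", "b", "c"]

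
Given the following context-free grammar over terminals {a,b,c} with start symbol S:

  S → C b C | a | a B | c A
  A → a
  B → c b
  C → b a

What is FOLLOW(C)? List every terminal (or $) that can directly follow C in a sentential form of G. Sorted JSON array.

Compute FIRST by fixpoint:
round 1:
  A via A→a: +{a}
  B via B→c b: +{c}
  C via C→b a: +{b}
  S via S→C b C: +{b}
  S via S→a: +{a}
  S via S→c A: +{c}
  S: {a,b,c}  A: {a}  B: {c}  C: {b}
round 2: — fixpoint
  S: {a,b,c}  A: {a}  B: {c}  C: {b}

Compute FOLLOW by fixpoint:
FOLLOW(S) := {$}
pass 1:
  S→C b C: FOLLOW(C) ⊇ FIRST(b) = {b}; new: +{b}
  S→C b C: FOLLOW(C) ⊇ FOLLOW(S) ⊇ {$}; new: +{$}
  S→a B: FOLLOW(B) ⊇ FOLLOW(S) ⊇ {$}; new: +{$}
  S→c A: FOLLOW(A) ⊇ FOLLOW(S) ⊇ {$}; new: +{$}
  FOLLOW(S)={$}  FOLLOW(A)={$}  FOLLOW(B)={$}  FOLLOW(C)={$,b}
pass 2: done
  FOLLOW(S)={$}  FOLLOW(A)={$}  FOLLOW(B)={$}  FOLLOW(C)={$,b}

FOLLOW(C) = ["$", "b"]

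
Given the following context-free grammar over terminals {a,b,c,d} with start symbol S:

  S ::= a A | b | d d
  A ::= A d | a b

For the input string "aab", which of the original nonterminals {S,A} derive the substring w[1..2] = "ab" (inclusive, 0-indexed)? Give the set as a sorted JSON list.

Convert to CNF:
  S -> T0 T0 | T1 A | b
  A -> A T0 | T1 T2
  T0 -> d
  T1 -> a
  T2 -> b

Fill CYK table bottom-up (cells [i..j] with 1 ≤ i ≤ j ≤ 2 only):
  T[1,1] 'a' = {T1}  orig:{}
  T[2,2] 'b' = {S,T2}  orig:{S}
  T[1,2] 'ab' = {A}

Original NTs in T[1,2] deriving "ab": ["A"]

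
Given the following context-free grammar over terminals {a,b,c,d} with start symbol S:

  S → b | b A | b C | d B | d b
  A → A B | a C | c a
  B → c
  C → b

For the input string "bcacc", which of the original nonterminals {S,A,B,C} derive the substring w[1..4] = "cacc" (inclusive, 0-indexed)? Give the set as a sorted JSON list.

Convert to CNF:
  S -> T2 A | T2 C | T3 B | T3 T2 | b
  A -> A B | T0 C | T1 T0
  B -> c
  C -> b
  T0 -> a
  T1 -> c
  T2 -> b
  T3 -> d

CYK fill, restricted to cells inside w[1..4]:
  cell(1,1) c: {B,T1}  orig:{B}
  cell(2,2) a: {T0}  orig:{}
  cell(3,3) c: {B,T1}  orig:{B}
  cell(4,4) c: {B,T1}  orig:{B}
  cell(1,2) ca: {A}
  cell(2,3) ac: ∅
  cell(3,4) cc: ∅
  cell(1,3) cac: {A}
  cell(2,4) acc: ∅
  cell(1,4) cacc: {A}

Original NTs in T[1,4] deriving "cacc": ["A"]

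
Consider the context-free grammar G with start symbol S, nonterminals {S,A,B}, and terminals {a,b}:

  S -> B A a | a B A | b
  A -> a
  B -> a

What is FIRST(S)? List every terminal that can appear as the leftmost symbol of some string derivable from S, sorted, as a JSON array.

FIRST iteration:
pass 1:
  A via A→a: +{a}
  B via B→a: +{a}
  S via S→B A a: +{a}
  S via S→b: +{b}
  FIRST(S)={a,b}  FIRST(A)={a}  FIRST(B)={a}
pass 2: done
  FIRST(S)={a,b}  FIRST(A)={a}  FIRST(B)={a}

FIRST(S) = ["a", "b"]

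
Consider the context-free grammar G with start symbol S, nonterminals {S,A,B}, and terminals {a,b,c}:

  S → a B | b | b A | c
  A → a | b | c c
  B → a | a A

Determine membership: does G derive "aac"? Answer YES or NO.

Convert to CNF:
  S -> T1 B | T2 A | b | c
  A -> T0 T0 | a | b
  B -> T1 A | a
  T0 -> c
  T1 -> a
  T2 -> b

CYK table (by increasing span):
  [0..0]={A,B,T1}  "a"  orig:{A,B}
  [1..1]={A,B,T1}  "a"  orig:{A,B}
  [2..2]={S,T0}  "c"  orig:{S}
  [0..1]={B,S}  "aa"
  [1..2]=∅  "ac"
  [0..2]=∅  "aac"

S ∉ T[0,2] ⇒ NO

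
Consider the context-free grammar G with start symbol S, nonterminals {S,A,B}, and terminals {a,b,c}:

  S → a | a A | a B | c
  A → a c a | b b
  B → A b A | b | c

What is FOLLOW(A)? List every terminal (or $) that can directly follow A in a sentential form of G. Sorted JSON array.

FIRST iteration:
round 1:
  A via A→a c a: +{a}
  A via A→b b: +{b}
  B via B→A b A: +{a,b}
  B via B→c: +{c}
  S via S→a: +{a}
  S via S→c: +{c}
  S: {a,c}  A: {a,b}  B: {a,b,c}
round 2: done
  S: {a,c}  A: {a,b}  B: {a,b,c}

Compute FOLLOW by fixpoint:
initialize: $ ∈ FOLLOW(S)
round 1:
  B→A b A: FOLLOW(A) ⊇ FIRST(b) = {b}; new: +{b}
  S→a A: FOLLOW(A) ⊇ FOLLOW(S) ⊇ {$}; new: +{$}
  S→a B: FOLLOW(B) ⊇ FOLLOW(S) ⊇ {$}; new: +{$}
  FOLLOW[S]={$}  FOLLOW[A]={$,b}  FOLLOW[B]={$}
round 2: (no change)
  FOLLOW[S]={$}  FOLLOW[A]={$,b}  FOLLOW[B]={$}

FOLLOW(A) = ["$", "b"]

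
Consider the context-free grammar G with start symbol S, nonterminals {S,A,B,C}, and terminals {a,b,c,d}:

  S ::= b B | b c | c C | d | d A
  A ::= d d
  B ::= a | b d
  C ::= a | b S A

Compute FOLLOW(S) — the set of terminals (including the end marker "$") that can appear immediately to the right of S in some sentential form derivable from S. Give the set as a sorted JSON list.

Compute FIRST by fixpoint:
pass 1:
  A via A→d d: +{d}
  B via B→a: +{a}
  B via B→b d: +{b}
  C via C→a: +{a}
  C via C→b S A: +{b}
  S via S→b B: +{b}
  S via S→c C: +{c}
  S via S→d: +{d}
  S: {b,c,d}  A: {d}  B: {a,b}  C: {a,b}
pass 2: (no change)
  S: {b,c,d}  A: {d}  B: {a,b}  C: {a,b}

FOLLOW iteration:
initialize: $ ∈ FOLLOW(S)
round 1:
  C→b S A: FOLLOW(S) ⊇ FIRST(A) = {d}; new: +{d}
  S→b B: FOLLOW(B) ⊇ FOLLOW(S) ⊇ {$,d}; new: +{$,d}
  S→c C: FOLLOW(C) ⊇ FOLLOW(S) ⊇ {$,d}; new: +{$,d}
  S→d A: FOLLOW(A) ⊇ FOLLOW(S) ⊇ {$,d}; new: +{$,d}
  FOLLOW(S)={$,d}  FOLLOW(A)={$,d}  FOLLOW(B)={$,d}  FOLLOW(C)={$,d}
round 2: — fixpoint
  FOLLOW(S)={$,d}  FOLLOW(A)={$,d}  FOLLOW(B)={$,d}  FOLLOW(C)={$,d}

FOLLOW(S) = ["$", "d"]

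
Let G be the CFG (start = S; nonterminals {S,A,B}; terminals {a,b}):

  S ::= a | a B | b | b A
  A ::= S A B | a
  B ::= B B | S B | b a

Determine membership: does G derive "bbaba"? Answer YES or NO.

Convert to CNF:
  S -> T0 A | T1 B | a | b
  A -> S X2 | a
  B -> B B | S B | T0 T1
  T0 -> b
  T1 -> a
  X2 -> A B

CYK fill:
  [0..0]={S,T0}  "b"  orig:{S}
  [1..1]={S,T0}  "b"  orig:{S}
  [2..2]={A,S,T1}  "a"  orig:{A,S}
  [3..3]={S,T0}  "b"  orig:{S}
  [4..4]={A,S,T1}  "a"  orig:{A,S}
  [0..1]=∅  "bb"
  [1..2]={B,S}  "ba"
  [2..3]=∅  "ab"
  [3..4]={B,S}  "ba"
  [0..2]={B}  "bba"
  [1..3]=∅  "bab"
  [2..4]={B,S,X2}  "aba"  orig:{B,S}
  [0..3]=∅  "bbab"
  [1..4]={A,B}  "baba"
  [0..4]={B,S}  "bbaba"

S ∈ T[0,4] ⇒ YES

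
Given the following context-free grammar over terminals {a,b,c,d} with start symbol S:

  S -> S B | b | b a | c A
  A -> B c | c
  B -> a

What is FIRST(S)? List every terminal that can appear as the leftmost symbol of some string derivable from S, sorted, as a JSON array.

FIRST iteration:
iter 1:
  A via A→c: +{c}
  B via B→a: +{a}
  S via S→b: +{b}
  S via S→c A: +{c}
  FIRST[S]={b,c}  FIRST[A]={c}  FIRST[B]={a}
iter 2:
  A via A→B c: +{a}
  FIRST[S]={b,c}  FIRST[A]={a,c}  FIRST[B]={a}
iter 3: done
  FIRST[S]={b,c}  FIRST[A]={a,c}  FIRST[B]={a}

FIRST(S) = ["b", "c"]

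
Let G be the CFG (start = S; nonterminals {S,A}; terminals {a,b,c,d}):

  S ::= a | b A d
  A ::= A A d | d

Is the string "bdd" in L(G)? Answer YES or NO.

CNF form of G:
  S -> T1 X3 | a
  A -> A X2 | d
  T0 -> d
  T1 -> b
  X2 -> A T0
  X3 -> A T0

CYK fill:
  cell(0,0) b: {T1}  orig:{}
  cell(1,1) d: {A,T0}  orig:{A}
  cell(2,2) d: {A,T0}  orig:{A}
  cell(0,1) bd: ∅
  cell(1,2) dd: {X2,X3}  orig:{}
  cell(0,2) bdd: {S}

S ∈ T[0,2] ⇒ YES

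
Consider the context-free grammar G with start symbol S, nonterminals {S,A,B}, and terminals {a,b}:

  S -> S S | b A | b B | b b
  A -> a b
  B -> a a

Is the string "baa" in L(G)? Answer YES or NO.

Convert to CNF:
  S -> S S | T1 A | T1 B | T1 T1
  A -> T0 T1
  B -> T0 T0
  T0 -> a
  T1 -> b

Fill CYK table bottom-up:
  [0..0]={T1}  "b"  orig:{}
  [1..1]={T0}  "a"  orig:{}
  [2..2]={T0}  "a"  orig:{}
  [0..1]=∅  "ba"
  [1..2]={B}  "aa"
  [0..2]={S}  "baa"

S ∈ T[0,2] ⇒ YES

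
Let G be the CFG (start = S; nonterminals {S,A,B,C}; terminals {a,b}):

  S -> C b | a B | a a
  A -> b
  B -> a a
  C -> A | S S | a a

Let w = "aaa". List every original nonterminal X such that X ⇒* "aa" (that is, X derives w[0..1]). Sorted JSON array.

Convert to CNF:
  S -> C T1 | T0 B | T0 T0
  A -> b
  B -> T0 T0
  C -> S S | T0 T0 | b
  T0 -> a
  T1 -> b

CYK table (by increasing span) — only the sub-triangle for w[0..1]:
  cell(0,0) a: {T0}  orig:{}
  cell(1,1) a: {T0}  orig:{}
  cell(0,1) aa: {B,C,S}

Original NTs in T[0,1] deriving "aa": ["B", "C", "S"]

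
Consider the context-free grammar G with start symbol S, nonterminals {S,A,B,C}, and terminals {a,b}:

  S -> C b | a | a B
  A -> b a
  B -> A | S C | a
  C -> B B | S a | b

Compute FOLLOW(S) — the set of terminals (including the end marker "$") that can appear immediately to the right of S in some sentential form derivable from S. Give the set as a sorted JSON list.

Compute FIRST by fixpoint:
iter 1:
  A via A→b a: +{b}
  B via B→A: +{b}
  B via B→a: +{a}
  C via C→B B: +{a,b}
  S via S→C b: +{a,b}
  S: {a,b}  A: {b}  B: {a,b}  C: {a,b}
iter 2: done
  S: {a,b}  A: {b}  B: {a,b}  C: {a,b}

Compute FOLLOW by fixpoint:
seed FOLLOW(S) with $
round 1:
  B→S C: FOLLOW(S) ⊇ FIRST(C) = {a,b}; new: +{a,b}
  C→B B: FOLLOW(B) ⊇ FIRST(B) = {a,b}; new: +{a,b}
  S→C b: FOLLOW(C) ⊇ FIRST(b) = {b}; new: +{b}
  S→a B: FOLLOW(B) ⊇ FOLLOW(S) ⊇ {$,a,b}; new: +{$}
  FOLLOW(S)={$,a,b}  FOLLOW(A)={}  FOLLOW(B)={$,a,b}  FOLLOW(C)={b}
round 2:
  B→A: FOLLOW(A) ⊇ FOLLOW(B) ⊇ {$,a,b}; new: +{$,a,b}
  B→S C: FOLLOW(C) ⊇ FOLLOW(B) ⊇ {$,a,b}; new: +{$,a}
  FOLLOW(S)={$,a,b}  FOLLOW(A)={$,a,b}  FOLLOW(B)={$,a,b}  FOLLOW(C)={$,a,b}
round 3: (no change)
  FOLLOW(S)={$,a,b}  FOLLOW(A)={$,a,b}  FOLLOW(B)={$,a,b}  FOLLOW(C)={$,a,b}

FOLLOW(S) = ["$", "a", "b"]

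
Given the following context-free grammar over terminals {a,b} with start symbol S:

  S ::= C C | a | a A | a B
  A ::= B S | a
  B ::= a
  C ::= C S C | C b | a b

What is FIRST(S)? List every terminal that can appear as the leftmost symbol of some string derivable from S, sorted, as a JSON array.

FIRST sets, iterate to fixpoint:
iter 1:
  A via A→a: +{a}
  B via B→a: +{a}
  C via C→a b: +{a}
  S via S→C C: +{a}
  S: {a}  A: {a}  B: {a}  C: {a}
iter 2: done
  S: {a}  A: {a}  B: {a}  C: {a}

FIRST(S) = ["a"]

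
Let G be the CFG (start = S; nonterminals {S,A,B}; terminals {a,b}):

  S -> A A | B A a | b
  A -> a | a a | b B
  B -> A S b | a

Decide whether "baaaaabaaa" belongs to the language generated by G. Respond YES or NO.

Convert to CNF:
  S -> A A | B X3 | b
  A -> T0 T0 | T1 B | a
  B -> A X2 | a
  T0 -> a
  T1 -> b
  X2 -> S T1
  X3 -> A T0

CYK fill:
  cell(0,0) b: {S,T1}  orig:{S}
  cell(1,1) a: {A,B,T0}  orig:{A,B}
  cell(2,2) a: {A,B,T0}  orig:{A,B}
  cell(3,3) a: {A,B,T0}  orig:{A,B}
  cell(4,4) a: {A,B,T0}  orig:{A,B}
  cell(5,5) a: {A,B,T0}  orig:{A,B}
  cell(6,6) b: {S,T1}  orig:{S}
  cell(7,7) a: {A,B,T0}  orig:{A,B}
  cell(8,8) a: {A,B,T0}  orig:{A,B}
  cell(9,9) a: {A,B,T0}  orig:{A,B}
  cell(0,1) ba: {A}
  cell(1,2) aa: {A,S,X3}  orig:{A,S}
  cell(2,3) aa: {A,S,X3}  orig:{A,S}
  cell(3,4) aa: {A,S,X3}  orig:{A,S}
  cell(4,5) aa: {A,S,X3}  orig:{A,S}
  cell(5,6) ab: ∅
  cell(6,7) ba: {A}
  cell(7,8) aa: {A,S,X3}  orig:{A,S}
  cell(8,9) aa: {A,S,X3}  orig:{A,S}
  cell(0,2) baa: {S,X3}  orig:{S}
  cell(1,3) aaa: {S,X3}  orig:{S}
  cell(2,4) aaa: {S,X3}  orig:{S}
  cell(3,5) aaa: {S,X3}  orig:{S}
  cell(4,6) aab: {X2}  orig:{}
  cell(5,7) aba: {S}
  cell(6,8) baa: {S,X3}  orig:{S}
  cell(7,9) aaa: {S,X3}  orig:{S}
  cell(0,3) baaa: {S}
  cell(1,4) aaaa: {S}
  cell(2,5) aaaa: {S}
  cell(3,6) aaab: {B,X2}  orig:{B}
  cell(4,7) aaba: {S}
  cell(5,8) abaa: {S}
  cell(6,9) baaa: {S}
  cell(0,4) baaaa: ∅
  cell(1,5) aaaaa: ∅
  cell(2,6) aaaab: {B,X2}  orig:{B}
  cell(3,7) aaaba: ∅
  cell(4,8) aabaa: ∅
  cell(5,9) abaaa: ∅
  cell(0,5) baaaaa: ∅
  cell(1,6) aaaaab: {B}
  cell(2,7) aaaaba: ∅
  cell(3,8) aaabaa: {S}
  cell(4,9) aabaaa: ∅
  cell(0,6) baaaaab: {A,B}
  cell(1,7) aaaaaba: ∅
  cell(2,8) aaaabaa: {S}
  cell(3,9) aaabaaa: {S}
  cell(0,7) baaaaaba: {S,X3}  orig:{S}
  cell(1,8) aaaaabaa: {S}
  cell(2,9) aaaabaaa: {S}
  cell(0,8) baaaaabaa: {S}
  cell(1,9) aaaaabaaa: {S}
  cell(0,9) baaaaabaaa: {S}

S ∈ T[0,9] ⇒ YES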